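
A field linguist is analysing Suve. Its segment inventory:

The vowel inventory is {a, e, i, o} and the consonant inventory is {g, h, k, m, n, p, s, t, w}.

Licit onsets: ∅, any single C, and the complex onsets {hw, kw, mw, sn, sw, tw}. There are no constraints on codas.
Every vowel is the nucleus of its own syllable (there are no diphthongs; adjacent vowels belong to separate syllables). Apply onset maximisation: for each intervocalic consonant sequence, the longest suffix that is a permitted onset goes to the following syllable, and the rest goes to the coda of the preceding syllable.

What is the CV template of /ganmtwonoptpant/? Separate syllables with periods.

The vowels are a, o, o, a — 4 nuclei, so 4 syllables.
σ1/σ2 boundary: cluster /nmtw/ — the longest permitted-onset suffix is /tw/; onset = /tw/, preceding coda = /nm/.
σ2/σ3 boundary: /n/ is a single consonant, so it becomes the next onset.
σ3/σ4 boundary: /ptp/; trying suffixes from longest down, /p/ is the first permitted one, so coda /pt/ | onset /p/.
Syllabification: ganm.two.nopt.pant.
Mapping each syllable to C/V: /ganm/ → CVCC, /two/ → CCV, /nopt/ → CVCC, /pant/ → CVCC.

CVCC.CCV.CVCC.CVCC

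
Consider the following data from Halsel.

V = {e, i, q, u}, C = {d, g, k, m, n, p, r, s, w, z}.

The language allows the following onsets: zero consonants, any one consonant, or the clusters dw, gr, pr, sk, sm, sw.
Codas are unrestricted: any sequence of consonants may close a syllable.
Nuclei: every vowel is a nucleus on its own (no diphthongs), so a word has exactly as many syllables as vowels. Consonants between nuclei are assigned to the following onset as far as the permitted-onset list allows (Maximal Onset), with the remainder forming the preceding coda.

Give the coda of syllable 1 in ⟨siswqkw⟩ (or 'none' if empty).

Vowels present: i, q; each is a nucleus, giving 2 syllables.
V1 /i/ – V2 /q/: /sw/ — entire cluster is a permitted onset → onset /sw/, coda ∅.
So the parse is si.swqkw.
Syllable 1 is /si/: onset /s/, nucleus /i/, coda ∅.

none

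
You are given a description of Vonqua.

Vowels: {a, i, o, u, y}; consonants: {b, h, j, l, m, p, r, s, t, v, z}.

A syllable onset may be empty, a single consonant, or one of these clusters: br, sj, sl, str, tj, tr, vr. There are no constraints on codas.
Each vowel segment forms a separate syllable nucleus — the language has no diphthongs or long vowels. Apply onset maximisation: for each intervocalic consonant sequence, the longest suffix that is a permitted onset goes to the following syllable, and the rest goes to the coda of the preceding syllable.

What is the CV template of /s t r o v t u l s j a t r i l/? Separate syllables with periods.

Vowels present: o, u, a, i; each is a nucleus, giving 4 syllables.
σ1/σ2 boundary: cluster /vt/ — the longest permitted-onset suffix is /t/; onset = /t/, preceding coda = /v/.
σ2/σ3 boundary: /lsj/; trying suffixes from longest down, /sj/ is the first permitted one, so coda /l/ | onset /sj/.
σ3/σ4 boundary: /tr/ is a licit onset in full, so it all attaches to the next syllable.
Result: strov.tul.sja.tril.
Mapping each syllable to C/V: /strov/ → CCCVC, /tul/ → CVC, /sja/ → CCV, /tril/ → CCVC.

CCCVC.CVC.CCV.CCVC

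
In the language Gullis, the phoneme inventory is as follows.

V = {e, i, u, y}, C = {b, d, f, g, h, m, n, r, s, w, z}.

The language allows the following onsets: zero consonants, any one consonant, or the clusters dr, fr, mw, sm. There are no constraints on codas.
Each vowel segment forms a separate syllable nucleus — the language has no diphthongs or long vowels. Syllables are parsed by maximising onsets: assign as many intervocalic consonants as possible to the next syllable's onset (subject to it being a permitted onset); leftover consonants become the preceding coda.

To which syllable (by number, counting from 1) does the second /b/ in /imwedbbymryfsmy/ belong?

3

Vowels present: i, e, y, y, y; each is a nucleus, giving 5 syllables.
/i…e/ gap (V1→V2): /mw/ — entire cluster is a permitted onset → onset /mw/, coda ∅.
/e…y/ gap (V2→V3): /dbb/; trying suffixes from longest down, /b/ is the first permitted one, so coda /db/ | onset /b/.
/y…y/ gap (V3→V4): /mr/ splits as /m/ + /r/ (/r/ is the longest suffix that is a licit onset).
/y…y/ gap (V4→V5): /fsm/ — longest licit onset from the right is /sm/, leaving /f/ as coda.
Result: i.mwedb.bym.ryf.smy.
The second /b/ is in the onset of syllable 3 (/bym/).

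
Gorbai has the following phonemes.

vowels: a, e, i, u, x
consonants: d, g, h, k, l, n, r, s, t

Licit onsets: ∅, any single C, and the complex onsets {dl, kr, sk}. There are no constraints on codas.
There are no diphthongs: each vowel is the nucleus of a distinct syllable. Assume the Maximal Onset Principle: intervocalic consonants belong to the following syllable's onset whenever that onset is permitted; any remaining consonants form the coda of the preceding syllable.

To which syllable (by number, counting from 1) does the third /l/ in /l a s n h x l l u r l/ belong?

The vowels are a, x, u — 3 nuclei, so 3 syllables.
Between /a/ (V1) and /x/ (V2): /snh/; trying suffixes from longest down, /h/ is the first permitted one, so coda /sn/ | onset /h/.
Between /x/ (V2) and /u/ (V3): /ll/; trying suffixes from longest down, /l/ is the first permitted one, so coda /l/ | onset /l/.
Result: lasn.hxl.lurl.
The third /l/ is in the onset of syllable 3 (/lurl/).

3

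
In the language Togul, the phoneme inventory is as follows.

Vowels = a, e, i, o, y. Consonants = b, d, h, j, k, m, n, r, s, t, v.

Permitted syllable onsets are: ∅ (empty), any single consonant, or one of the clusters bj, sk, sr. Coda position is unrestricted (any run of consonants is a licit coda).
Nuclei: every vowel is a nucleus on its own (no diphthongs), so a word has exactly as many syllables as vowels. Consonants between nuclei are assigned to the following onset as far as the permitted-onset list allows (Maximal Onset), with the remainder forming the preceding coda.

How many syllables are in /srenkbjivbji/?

3

Vowels present: e, i, i; each is a nucleus, giving 3 syllables.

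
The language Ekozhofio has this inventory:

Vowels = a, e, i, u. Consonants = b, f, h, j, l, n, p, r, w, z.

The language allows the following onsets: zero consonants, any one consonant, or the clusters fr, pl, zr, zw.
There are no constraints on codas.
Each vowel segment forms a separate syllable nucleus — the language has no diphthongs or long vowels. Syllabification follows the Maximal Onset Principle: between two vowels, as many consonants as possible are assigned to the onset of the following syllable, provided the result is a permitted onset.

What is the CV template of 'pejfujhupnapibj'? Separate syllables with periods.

CVC.CVC.CVC.CV.CVCC

The vowels are e, u, u, a, i — 5 nuclei, so 5 syllables.
Between /e/ (V1) and /u/ (V2): cluster /jf/ — the longest permitted-onset suffix is /f/; onset = /f/, preceding coda = /j/.
Between /u/ (V2) and /u/ (V3): /jh/ splits as /j/ + /h/ (/h/ is the longest suffix that is a licit onset).
Between /u/ (V3) and /a/ (V4): /pn/; trying suffixes from longest down, /n/ is the first permitted one, so coda /p/ | onset /n/.
Between /a/ (V4) and /i/ (V5): just /p/ — single C goes to the following onset.
So the parse is pej.fuj.hup.na.pibj.
Mapping each syllable to C/V: /pej/ → CVC, /fuj/ → CVC, /hup/ → CVC, /na/ → CV, /pibj/ → CVCC.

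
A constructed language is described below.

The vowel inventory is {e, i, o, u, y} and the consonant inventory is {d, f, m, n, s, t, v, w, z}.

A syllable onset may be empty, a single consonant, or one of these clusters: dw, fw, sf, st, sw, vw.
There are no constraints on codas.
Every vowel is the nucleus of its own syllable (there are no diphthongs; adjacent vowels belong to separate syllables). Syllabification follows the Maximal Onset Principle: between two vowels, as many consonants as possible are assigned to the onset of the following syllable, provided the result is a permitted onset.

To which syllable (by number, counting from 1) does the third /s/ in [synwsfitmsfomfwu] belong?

The vowels are y, i, o, u — 4 nuclei, so 4 syllables.
/y…i/ gap (V1→V2): cluster /nwsf/ — the longest permitted-onset suffix is /sf/; onset = /sf/, preceding coda = /nw/.
/i…o/ gap (V2→V3): /tmsf/ — longest licit onset from the right is /sf/, leaving /tm/ as coda.
/o…u/ gap (V3→V4): cluster /mfw/ — the longest permitted-onset suffix is /fw/; onset = /fw/, preceding coda = /m/.
Result: synw.sfitm.sfom.fwu.
The third /s/ is in the onset of syllable 3 (/sfom/).

3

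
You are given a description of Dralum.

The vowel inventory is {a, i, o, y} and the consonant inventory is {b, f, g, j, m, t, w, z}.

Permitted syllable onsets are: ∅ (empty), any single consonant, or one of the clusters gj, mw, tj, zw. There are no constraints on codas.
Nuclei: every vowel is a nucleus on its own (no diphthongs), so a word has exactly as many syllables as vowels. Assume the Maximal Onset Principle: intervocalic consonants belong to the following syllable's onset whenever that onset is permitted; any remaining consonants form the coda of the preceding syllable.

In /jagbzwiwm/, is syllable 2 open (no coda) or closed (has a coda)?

Nuclei (vowels): a, i → 2 syllables.
V1 /a/ – V2 /i/: cluster /gbzw/ — the longest permitted-onset suffix is /zw/; onset = /zw/, preceding coda = /gb/.
Result: jagb.zwiwm.
Syllable 2 is /zwiwm/ with coda /wm/, so it is closed.

closed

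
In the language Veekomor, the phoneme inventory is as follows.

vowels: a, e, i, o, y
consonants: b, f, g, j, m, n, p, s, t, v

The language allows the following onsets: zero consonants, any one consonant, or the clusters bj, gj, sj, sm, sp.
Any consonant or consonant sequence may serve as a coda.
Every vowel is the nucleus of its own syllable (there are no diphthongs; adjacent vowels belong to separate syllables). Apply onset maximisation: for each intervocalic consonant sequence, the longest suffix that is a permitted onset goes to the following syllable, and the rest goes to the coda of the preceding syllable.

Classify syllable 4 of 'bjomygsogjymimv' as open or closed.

Nuclei (vowels): o, y, o, y, i → 5 syllables.
Between /o/ (V1) and /y/ (V2): /m/ is a single consonant, so it becomes the next onset.
Between /y/ (V2) and /o/ (V3): /gs/ — longest licit onset from the right is /s/, leaving /g/ as coda.
Between /o/ (V3) and /y/ (V4): /gj/ — entire cluster is a permitted onset → onset /gj/, coda ∅.
Between /y/ (V4) and /i/ (V5): /m/ is a single consonant, so it becomes the next onset.
Putting it together: bjo.myg.so.gjy.mimv.
Syllable 4 is /gjy/; it ends in its nucleus with no coda, so it is open.

open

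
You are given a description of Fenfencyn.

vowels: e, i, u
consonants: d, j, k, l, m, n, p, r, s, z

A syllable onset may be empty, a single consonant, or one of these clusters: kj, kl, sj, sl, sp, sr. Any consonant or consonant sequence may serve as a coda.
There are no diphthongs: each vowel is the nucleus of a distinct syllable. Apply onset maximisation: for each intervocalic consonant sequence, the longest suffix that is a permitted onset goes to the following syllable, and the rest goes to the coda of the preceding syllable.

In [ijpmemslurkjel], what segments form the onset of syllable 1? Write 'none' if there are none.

Nuclei (vowels): i, e, u, e → 4 syllables.
V1 /i/ – V2 /e/: /jpm/ splits as /jp/ + /m/ (/m/ is the longest suffix that is a licit onset).
V2 /e/ – V3 /u/: /msl/; trying suffixes from longest down, /sl/ is the first permitted one, so coda /m/ | onset /sl/.
V3 /u/ – V4 /e/: /rkj/; trying suffixes from longest down, /kj/ is the first permitted one, so coda /r/ | onset /kj/.
Putting it together: ijp.mem.slur.kjel.
Syllable 1 is /ijp/: onset ∅, nucleus /i/, coda /jp/.

none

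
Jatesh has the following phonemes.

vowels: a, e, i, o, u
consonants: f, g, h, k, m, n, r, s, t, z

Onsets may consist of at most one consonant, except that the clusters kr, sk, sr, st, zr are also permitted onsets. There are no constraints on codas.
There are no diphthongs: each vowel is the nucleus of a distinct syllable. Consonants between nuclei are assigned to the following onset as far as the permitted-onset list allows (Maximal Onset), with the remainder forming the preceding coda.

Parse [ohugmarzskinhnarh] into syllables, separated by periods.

o.hug.marz.skinh.narh

The vowels are o, u, a, i, a — 5 nuclei, so 5 syllables.
/o…u/ gap (V1→V2): just /h/ — single C goes to the following onset.
/u…a/ gap (V2→V3): /gm/ — longest licit onset from the right is /m/, leaving /g/ as coda.
/a…i/ gap (V3→V4): /rzsk/ splits as /rz/ + /sk/ (/sk/ is the longest suffix that is a licit onset).
/i…a/ gap (V4→V5): cluster /nhn/ — the longest permitted-onset suffix is /n/; onset = /n/, preceding coda = /nh/.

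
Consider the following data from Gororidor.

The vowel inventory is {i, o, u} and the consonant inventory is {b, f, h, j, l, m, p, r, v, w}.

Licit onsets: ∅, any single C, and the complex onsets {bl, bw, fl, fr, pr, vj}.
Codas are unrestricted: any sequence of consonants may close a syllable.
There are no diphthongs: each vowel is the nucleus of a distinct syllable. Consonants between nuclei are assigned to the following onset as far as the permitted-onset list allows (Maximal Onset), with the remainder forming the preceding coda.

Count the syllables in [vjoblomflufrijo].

Vowels present: o, o, u, i, o; each is a nucleus, giving 5 syllables.

5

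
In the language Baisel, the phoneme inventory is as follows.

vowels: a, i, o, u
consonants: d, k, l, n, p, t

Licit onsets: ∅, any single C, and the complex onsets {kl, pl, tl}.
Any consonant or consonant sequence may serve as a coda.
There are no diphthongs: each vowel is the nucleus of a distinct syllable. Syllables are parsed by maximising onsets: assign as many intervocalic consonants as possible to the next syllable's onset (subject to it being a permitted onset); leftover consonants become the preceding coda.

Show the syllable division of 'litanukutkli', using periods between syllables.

li.ta.nu.kut.kli

Nuclei (vowels): i, a, u, u, i → 5 syllables.
σ1/σ2 boundary: just /t/ — single C goes to the following onset.
σ2/σ3 boundary: /n/ → onset of the next syllable (single consonants are always licit onsets).
σ3/σ4 boundary: /k/ → onset of the next syllable (single consonants are always licit onsets).
σ4/σ5 boundary: /tkl/ splits as /t/ + /kl/ (/kl/ is the longest suffix that is a licit onset).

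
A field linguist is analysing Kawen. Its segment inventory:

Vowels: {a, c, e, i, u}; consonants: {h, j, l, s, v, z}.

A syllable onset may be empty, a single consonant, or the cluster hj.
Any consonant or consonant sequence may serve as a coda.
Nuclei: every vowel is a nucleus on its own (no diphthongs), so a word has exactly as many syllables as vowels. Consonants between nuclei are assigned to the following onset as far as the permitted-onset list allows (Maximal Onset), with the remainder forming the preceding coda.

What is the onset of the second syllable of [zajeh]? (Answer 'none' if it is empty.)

j

The vowels are a, e — 2 nuclei, so 2 syllables.
Between /a/ (V1) and /e/ (V2): /j/ → onset of the next syllable (single consonants are always licit onsets).
So the parse is za.jeh.
Syllable 2 is /jeh/: onset /j/, nucleus /e/, coda /h/.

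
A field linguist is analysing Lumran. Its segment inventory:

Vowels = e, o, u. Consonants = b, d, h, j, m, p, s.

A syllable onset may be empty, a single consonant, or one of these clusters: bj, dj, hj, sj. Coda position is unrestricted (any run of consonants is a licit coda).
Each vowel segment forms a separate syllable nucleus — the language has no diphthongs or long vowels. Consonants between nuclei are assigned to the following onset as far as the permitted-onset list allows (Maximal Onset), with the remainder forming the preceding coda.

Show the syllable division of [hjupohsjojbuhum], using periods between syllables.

Nuclei (vowels): u, o, o, u, u → 5 syllables.
V1 /u/ – V2 /o/: /p/ is a single consonant, so it becomes the next onset.
V2 /o/ – V3 /o/: /hsj/ — longest licit onset from the right is /sj/, leaving /h/ as coda.
V3 /o/ – V4 /u/: /jb/ — longest licit onset from the right is /b/, leaving /j/ as coda.
V4 /u/ – V5 /u/: /h/ → onset of the next syllable (single consonants are always licit onsets).

hju.poh.sjoj.bu.hum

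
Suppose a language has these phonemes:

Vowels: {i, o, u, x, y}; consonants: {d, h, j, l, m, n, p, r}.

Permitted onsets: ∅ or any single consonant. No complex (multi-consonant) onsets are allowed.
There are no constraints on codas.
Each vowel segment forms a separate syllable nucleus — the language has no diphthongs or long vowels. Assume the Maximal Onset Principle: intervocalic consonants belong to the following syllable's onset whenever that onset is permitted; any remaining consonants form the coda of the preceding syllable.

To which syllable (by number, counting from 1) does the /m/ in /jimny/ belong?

Vowels present: i, y; each is a nucleus, giving 2 syllables.
V1 /i/ – V2 /y/: cluster /mn/ — the longest permitted-onset suffix is /n/; onset = /n/, preceding coda = /m/.
Putting it together: jim.ny.
The /m/ is in the coda of syllable 1 (/jim/).

1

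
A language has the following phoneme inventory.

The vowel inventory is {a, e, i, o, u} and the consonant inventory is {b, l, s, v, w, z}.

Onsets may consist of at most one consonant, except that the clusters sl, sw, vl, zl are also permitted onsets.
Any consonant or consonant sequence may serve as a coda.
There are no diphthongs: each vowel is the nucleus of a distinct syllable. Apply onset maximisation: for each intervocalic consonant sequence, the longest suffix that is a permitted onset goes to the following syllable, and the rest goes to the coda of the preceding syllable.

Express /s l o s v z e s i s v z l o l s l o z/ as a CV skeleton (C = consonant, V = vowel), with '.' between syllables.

CCVCC.CV.CVCC.CCVC.CCVC

The vowels are o, e, i, o, o — 5 nuclei, so 5 syllables.
/o…e/ gap (V1→V2): /svz/ — longest licit onset from the right is /z/, leaving /sv/ as coda.
/e…i/ gap (V2→V3): /s/ is a single consonant, so it becomes the next onset.
/i…o/ gap (V3→V4): /svzl/ — longest licit onset from the right is /zl/, leaving /sv/ as coda.
/o…o/ gap (V4→V5): /lsl/ splits as /l/ + /sl/ (/sl/ is the longest suffix that is a licit onset).
Result: slosv.ze.sisv.zlol.sloz.
Mapping each syllable to C/V: /slosv/ → CCVCC, /ze/ → CV, /sisv/ → CVCC, /zlol/ → CCVC, /sloz/ → CCVC.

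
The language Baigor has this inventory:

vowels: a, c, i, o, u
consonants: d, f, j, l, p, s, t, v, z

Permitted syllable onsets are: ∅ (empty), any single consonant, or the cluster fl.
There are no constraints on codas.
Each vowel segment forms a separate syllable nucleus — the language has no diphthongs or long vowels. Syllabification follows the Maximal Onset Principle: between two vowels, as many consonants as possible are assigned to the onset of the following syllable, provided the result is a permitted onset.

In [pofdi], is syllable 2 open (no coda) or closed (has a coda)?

Vowels present: o, i; each is a nucleus, giving 2 syllables.
V1 /o/ – V2 /i/: cluster /fd/ — the longest permitted-onset suffix is /d/; onset = /d/, preceding coda = /f/.
So the parse is pof.di.
Syllable 2 is /di/; it ends in its nucleus with no coda, so it is open.

open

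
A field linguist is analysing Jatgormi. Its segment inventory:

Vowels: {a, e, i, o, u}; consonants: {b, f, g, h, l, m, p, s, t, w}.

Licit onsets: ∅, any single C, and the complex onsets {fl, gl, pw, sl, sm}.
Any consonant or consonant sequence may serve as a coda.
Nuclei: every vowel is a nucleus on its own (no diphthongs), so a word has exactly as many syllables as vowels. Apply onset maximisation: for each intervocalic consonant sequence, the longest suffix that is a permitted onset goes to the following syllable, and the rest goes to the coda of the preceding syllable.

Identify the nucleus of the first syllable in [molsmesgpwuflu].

Nuclei (vowels): o, e, u, u → 4 syllables.
The first nucleus (vowel 1 from the left) is /o/.

o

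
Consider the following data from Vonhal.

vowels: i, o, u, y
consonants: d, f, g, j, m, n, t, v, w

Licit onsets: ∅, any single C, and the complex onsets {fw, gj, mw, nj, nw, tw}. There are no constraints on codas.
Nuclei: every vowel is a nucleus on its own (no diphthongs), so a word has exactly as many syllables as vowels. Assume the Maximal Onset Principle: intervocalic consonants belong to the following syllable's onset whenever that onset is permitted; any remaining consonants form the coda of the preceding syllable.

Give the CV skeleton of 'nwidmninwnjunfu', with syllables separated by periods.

Vowels present: i, i, u, u; each is a nucleus, giving 4 syllables.
σ1/σ2 boundary: /dmn/; trying suffixes from longest down, /n/ is the first permitted one, so coda /dm/ | onset /n/.
σ2/σ3 boundary: /nwnj/ — longest licit onset from the right is /nj/, leaving /nw/ as coda.
σ3/σ4 boundary: /nf/ — longest licit onset from the right is /f/, leaving /n/ as coda.
Result: nwidm.ninw.njun.fu.
Mapping each syllable to C/V: /nwidm/ → CCVCC, /ninw/ → CVCC, /njun/ → CCVC, /fu/ → CV.

CCVCC.CVCC.CCVC.CV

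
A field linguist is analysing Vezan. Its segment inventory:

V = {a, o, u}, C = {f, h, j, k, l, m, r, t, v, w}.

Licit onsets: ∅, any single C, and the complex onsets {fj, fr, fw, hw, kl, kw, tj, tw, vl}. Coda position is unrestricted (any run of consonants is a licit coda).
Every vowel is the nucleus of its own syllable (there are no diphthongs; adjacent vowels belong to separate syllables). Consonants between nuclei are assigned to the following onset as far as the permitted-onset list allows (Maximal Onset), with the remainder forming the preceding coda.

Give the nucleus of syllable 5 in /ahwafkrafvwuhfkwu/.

u

Vowels present: a, a, a, u, u; each is a nucleus, giving 5 syllables.
The fifth nucleus (vowel 5 from the left) is /u/.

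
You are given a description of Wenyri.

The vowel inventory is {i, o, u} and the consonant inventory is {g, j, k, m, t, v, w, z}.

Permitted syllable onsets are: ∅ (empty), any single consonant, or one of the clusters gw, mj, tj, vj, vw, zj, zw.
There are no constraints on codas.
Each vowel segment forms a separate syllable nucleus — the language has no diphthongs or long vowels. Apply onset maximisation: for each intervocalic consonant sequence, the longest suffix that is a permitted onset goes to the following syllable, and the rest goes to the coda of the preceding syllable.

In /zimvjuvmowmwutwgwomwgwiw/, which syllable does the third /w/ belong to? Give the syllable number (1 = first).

4

Vowels present: i, u, o, u, o, i; each is a nucleus, giving 6 syllables.
Between /i/ (V1) and /u/ (V2): cluster /mvj/ — the longest permitted-onset suffix is /vj/; onset = /vj/, preceding coda = /m/.
Between /u/ (V2) and /o/ (V3): /vm/ — longest licit onset from the right is /m/, leaving /v/ as coda.
Between /o/ (V3) and /u/ (V4): /wmw/ — longest licit onset from the right is /w/, leaving /wm/ as coda.
Between /u/ (V4) and /o/ (V5): cluster /twgw/ — the longest permitted-onset suffix is /gw/; onset = /gw/, preceding coda = /tw/.
Between /o/ (V5) and /i/ (V6): cluster /mwgw/ — the longest permitted-onset suffix is /gw/; onset = /gw/, preceding coda = /mw/.
Syllabification: zim.vjuv.mowm.wutw.gwomw.gwiw.
The third /w/ is in the coda of syllable 4 (/wutw/).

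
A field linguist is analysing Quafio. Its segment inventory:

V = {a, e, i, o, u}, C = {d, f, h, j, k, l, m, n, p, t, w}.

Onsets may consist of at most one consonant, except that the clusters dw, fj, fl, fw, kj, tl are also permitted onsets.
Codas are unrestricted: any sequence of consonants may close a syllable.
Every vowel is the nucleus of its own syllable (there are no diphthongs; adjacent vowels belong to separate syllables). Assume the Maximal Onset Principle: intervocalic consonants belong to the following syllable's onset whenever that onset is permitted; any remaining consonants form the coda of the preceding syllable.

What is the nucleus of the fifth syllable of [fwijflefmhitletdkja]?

a

The vowels are i, e, i, e, a — 5 nuclei, so 5 syllables.
The fifth nucleus (vowel 5 from the left) is /a/.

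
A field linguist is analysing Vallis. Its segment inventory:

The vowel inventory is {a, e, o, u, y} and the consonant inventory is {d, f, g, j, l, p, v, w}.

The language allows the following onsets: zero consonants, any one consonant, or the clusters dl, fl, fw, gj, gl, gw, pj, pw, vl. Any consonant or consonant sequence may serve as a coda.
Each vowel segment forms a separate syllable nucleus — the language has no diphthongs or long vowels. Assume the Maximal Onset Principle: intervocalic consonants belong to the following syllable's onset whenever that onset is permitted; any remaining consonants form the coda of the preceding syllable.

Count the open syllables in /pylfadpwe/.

Vowels present: y, a, e; each is a nucleus, giving 3 syllables.
Between /y/ (V1) and /a/ (V2): /lf/ splits as /l/ + /f/ (/f/ is the longest suffix that is a licit onset).
Between /a/ (V2) and /e/ (V3): /dpw/; trying suffixes from longest down, /pw/ is the first permitted one, so coda /d/ | onset /pw/.
Putting it together: pyl.fad.pwe.
Classifying each syllable: /pyl/ (closed), /fad/ (closed), /pwe/ (open).
Open syllables: 1.

1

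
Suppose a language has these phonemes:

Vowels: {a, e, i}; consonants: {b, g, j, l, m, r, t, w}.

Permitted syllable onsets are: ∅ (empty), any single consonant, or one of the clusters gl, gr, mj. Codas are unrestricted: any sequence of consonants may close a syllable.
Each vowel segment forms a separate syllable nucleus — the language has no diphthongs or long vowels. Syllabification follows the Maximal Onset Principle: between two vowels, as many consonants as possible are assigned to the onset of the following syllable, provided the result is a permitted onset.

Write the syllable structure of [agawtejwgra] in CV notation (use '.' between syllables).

Nuclei (vowels): a, a, e, a → 4 syllables.
/a…a/ gap (V1→V2): just /g/ — single C goes to the following onset.
/a…e/ gap (V2→V3): /wt/; trying suffixes from longest down, /t/ is the first permitted one, so coda /w/ | onset /t/.
/e…a/ gap (V3→V4): cluster /jwgr/ — the longest permitted-onset suffix is /gr/; onset = /gr/, preceding coda = /jw/.
So the parse is a.gaw.tejw.gra.
Mapping each syllable to C/V: /a/ → V, /gaw/ → CVC, /tejw/ → CVCC, /gra/ → CCV.

V.CVC.CVCC.CCV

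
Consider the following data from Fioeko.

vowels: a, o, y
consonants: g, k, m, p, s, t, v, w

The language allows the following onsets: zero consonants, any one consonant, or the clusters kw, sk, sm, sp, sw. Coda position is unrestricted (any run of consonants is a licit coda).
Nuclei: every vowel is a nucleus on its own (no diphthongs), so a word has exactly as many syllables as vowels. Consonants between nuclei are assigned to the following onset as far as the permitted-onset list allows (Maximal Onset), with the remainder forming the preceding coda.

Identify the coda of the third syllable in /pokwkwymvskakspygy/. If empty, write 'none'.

k

The vowels are o, y, a, y, y — 5 nuclei, so 5 syllables.
σ1/σ2 boundary: /kwkw/ — longest licit onset from the right is /kw/, leaving /kw/ as coda.
σ2/σ3 boundary: /mvsk/ splits as /mv/ + /sk/ (/sk/ is the longest suffix that is a licit onset).
σ3/σ4 boundary: /ksp/ — longest licit onset from the right is /sp/, leaving /k/ as coda.
σ4/σ5 boundary: /g/ → onset of the next syllable (single consonants are always licit onsets).
Result: pokw.kwymv.skak.spy.gy.
Syllable 3 is /skak/: onset /sk/, nucleus /a/, coda /k/.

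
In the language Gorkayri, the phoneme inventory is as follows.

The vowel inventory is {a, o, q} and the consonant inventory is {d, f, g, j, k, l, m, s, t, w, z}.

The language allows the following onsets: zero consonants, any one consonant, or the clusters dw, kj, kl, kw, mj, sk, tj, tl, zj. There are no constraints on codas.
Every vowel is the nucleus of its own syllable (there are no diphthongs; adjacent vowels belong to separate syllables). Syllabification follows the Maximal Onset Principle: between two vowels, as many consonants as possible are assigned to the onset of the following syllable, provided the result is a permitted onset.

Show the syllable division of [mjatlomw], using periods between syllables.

Vowels present: a, o; each is a nucleus, giving 2 syllables.
Between /a/ (V1) and /o/ (V2): cluster /tl/ — /tl/ is itself a permitted onset, so the whole cluster goes right; preceding coda = ∅.

mja.tlomw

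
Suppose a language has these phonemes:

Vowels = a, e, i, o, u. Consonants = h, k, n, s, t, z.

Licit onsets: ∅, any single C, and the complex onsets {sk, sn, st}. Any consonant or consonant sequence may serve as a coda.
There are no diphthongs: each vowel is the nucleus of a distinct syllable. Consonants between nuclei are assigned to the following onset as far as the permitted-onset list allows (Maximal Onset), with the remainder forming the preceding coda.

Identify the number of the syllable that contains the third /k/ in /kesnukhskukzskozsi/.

The vowels are e, u, u, o, i — 5 nuclei, so 5 syllables.
/e…u/ gap (V1→V2): /sn/ — entire cluster is a permitted onset → onset /sn/, coda ∅.
/u…u/ gap (V2→V3): cluster /khsk/ — the longest permitted-onset suffix is /sk/; onset = /sk/, preceding coda = /kh/.
/u…o/ gap (V3→V4): /kzsk/; trying suffixes from longest down, /sk/ is the first permitted one, so coda /kz/ | onset /sk/.
/o…i/ gap (V4→V5): /zs/ — longest licit onset from the right is /s/, leaving /z/ as coda.
Putting it together: ke.snukh.skukz.skoz.si.
The third /k/ is in the onset of syllable 3 (/skukz/).

3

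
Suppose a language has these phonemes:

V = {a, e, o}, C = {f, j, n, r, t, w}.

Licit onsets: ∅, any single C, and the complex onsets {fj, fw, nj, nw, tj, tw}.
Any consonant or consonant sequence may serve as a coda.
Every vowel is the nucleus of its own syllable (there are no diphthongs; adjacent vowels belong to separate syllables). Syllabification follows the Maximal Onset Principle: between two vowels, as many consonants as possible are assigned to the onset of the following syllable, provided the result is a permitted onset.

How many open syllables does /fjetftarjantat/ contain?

Nuclei (vowels): e, a, a, a → 4 syllables.
V1 /e/ – V2 /a/: /tft/; trying suffixes from longest down, /t/ is the first permitted one, so coda /tf/ | onset /t/.
V2 /a/ – V3 /a/: /rj/; trying suffixes from longest down, /j/ is the first permitted one, so coda /r/ | onset /j/.
V3 /a/ – V4 /a/: /nt/ splits as /n/ + /t/ (/t/ is the longest suffix that is a licit onset).
Result: fjetf.tar.jan.tat.
Classifying each syllable: /fjetf/ (closed), /tar/ (closed), /jan/ (closed), /tat/ (closed).
Open syllables: 0.

0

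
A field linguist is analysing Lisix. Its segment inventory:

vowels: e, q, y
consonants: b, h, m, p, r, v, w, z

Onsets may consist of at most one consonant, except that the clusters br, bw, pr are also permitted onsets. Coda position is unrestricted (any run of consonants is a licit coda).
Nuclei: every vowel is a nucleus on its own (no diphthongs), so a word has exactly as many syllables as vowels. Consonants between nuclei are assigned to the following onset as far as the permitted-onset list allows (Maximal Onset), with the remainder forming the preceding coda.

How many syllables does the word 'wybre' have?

2

Vowels present: y, e; each is a nucleus, giving 2 syllables.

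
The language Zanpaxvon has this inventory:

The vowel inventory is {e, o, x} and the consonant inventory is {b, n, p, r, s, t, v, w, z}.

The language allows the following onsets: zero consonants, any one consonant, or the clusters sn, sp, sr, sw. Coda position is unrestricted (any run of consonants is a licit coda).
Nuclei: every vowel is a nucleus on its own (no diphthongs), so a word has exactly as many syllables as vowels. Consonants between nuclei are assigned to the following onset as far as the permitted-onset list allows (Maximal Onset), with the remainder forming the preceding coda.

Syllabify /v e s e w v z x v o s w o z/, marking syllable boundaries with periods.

Vowels present: e, e, x, o, o; each is a nucleus, giving 5 syllables.
/e…e/ gap (V1→V2): just /s/ — single C goes to the following onset.
/e…x/ gap (V2→V3): cluster /wvz/ — the longest permitted-onset suffix is /z/; onset = /z/, preceding coda = /wv/.
/x…o/ gap (V3→V4): /v/ is a single consonant, so it becomes the next onset.
/o…o/ gap (V4→V5): /sw/ is a licit onset in full, so it all attaches to the next syllable.

ve.sewv.zx.vo.swoz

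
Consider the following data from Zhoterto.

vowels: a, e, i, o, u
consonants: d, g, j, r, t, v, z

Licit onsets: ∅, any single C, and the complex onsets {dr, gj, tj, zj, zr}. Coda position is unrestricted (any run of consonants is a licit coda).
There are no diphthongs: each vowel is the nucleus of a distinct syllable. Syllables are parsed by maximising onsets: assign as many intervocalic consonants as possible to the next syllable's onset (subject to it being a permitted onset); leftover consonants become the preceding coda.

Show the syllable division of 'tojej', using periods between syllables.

Nuclei (vowels): o, e → 2 syllables.
Between /o/ (V1) and /e/ (V2): /j/ is a single consonant, so it becomes the next onset.

to.jej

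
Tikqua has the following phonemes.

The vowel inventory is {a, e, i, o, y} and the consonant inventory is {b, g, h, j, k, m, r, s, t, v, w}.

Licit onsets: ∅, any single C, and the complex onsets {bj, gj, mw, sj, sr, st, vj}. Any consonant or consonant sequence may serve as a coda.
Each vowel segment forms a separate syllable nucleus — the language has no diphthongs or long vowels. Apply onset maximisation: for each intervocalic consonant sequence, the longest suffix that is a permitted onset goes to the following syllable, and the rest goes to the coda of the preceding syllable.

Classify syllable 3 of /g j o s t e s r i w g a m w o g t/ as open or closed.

Nuclei (vowels): o, e, i, a, o → 5 syllables.
Between /o/ (V1) and /e/ (V2): cluster /st/ — /st/ is itself a permitted onset, so the whole cluster goes right; preceding coda = ∅.
Between /e/ (V2) and /i/ (V3): /sr/ — entire cluster is a permitted onset → onset /sr/, coda ∅.
Between /i/ (V3) and /a/ (V4): /wg/; trying suffixes from longest down, /g/ is the first permitted one, so coda /w/ | onset /g/.
Between /a/ (V4) and /o/ (V5): cluster /mw/ — /mw/ is itself a permitted onset, so the whole cluster goes right; preceding coda = ∅.
So the parse is gjo.ste.sriw.ga.mwogt.
Syllable 3 is /sriw/ with coda /w/, so it is closed.

closed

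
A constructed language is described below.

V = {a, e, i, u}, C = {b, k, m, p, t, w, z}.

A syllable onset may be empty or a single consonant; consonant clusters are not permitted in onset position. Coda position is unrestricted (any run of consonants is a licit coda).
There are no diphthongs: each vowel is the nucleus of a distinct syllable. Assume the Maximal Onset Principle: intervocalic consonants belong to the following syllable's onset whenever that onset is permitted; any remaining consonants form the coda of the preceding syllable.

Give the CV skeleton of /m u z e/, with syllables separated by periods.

The vowels are u, e — 2 nuclei, so 2 syllables.
/u…e/ gap (V1→V2): just /z/ — single C goes to the following onset.
So the parse is mu.ze.
Mapping each syllable to C/V: /mu/ → CV, /ze/ → CV.

CV.CV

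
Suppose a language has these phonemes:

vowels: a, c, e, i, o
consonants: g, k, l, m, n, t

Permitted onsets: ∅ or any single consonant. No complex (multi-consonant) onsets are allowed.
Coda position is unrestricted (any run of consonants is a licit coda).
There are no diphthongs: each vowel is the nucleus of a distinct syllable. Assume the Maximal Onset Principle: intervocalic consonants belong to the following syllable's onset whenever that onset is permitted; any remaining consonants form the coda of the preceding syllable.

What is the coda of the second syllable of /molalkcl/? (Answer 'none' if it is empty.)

l

The vowels are o, a, c — 3 nuclei, so 3 syllables.
σ1/σ2 boundary: /l/ → onset of the next syllable (single consonants are always licit onsets).
σ2/σ3 boundary: /lk/ — longest licit onset from the right is /k/, leaving /l/ as coda.
Result: mo.lal.kcl.
Syllable 2 is /lal/: onset /l/, nucleus /a/, coda /l/.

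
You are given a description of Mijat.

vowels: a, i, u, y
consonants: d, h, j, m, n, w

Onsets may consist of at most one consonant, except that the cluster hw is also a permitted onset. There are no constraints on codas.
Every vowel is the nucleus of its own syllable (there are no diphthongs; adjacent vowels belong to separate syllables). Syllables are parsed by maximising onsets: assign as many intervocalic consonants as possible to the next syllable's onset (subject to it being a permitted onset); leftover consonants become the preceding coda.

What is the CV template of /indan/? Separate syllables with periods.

Vowels present: i, a; each is a nucleus, giving 2 syllables.
V1 /i/ – V2 /a/: cluster /nd/ — the longest permitted-onset suffix is /d/; onset = /d/, preceding coda = /n/.
Result: in.dan.
Mapping each syllable to C/V: /in/ → VC, /dan/ → CVC.

VC.CVC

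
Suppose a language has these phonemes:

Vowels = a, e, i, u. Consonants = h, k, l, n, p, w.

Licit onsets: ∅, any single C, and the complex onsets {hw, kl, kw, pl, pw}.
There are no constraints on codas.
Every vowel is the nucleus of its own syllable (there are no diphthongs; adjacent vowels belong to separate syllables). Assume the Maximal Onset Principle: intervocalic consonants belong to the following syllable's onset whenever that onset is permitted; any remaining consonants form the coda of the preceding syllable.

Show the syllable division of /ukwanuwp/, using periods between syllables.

The vowels are u, a, u — 3 nuclei, so 3 syllables.
Between /u/ (V1) and /a/ (V2): /kw/ is a licit onset in full, so it all attaches to the next syllable.
Between /a/ (V2) and /u/ (V3): just /n/ — single C goes to the following onset.

u.kwa.nuwp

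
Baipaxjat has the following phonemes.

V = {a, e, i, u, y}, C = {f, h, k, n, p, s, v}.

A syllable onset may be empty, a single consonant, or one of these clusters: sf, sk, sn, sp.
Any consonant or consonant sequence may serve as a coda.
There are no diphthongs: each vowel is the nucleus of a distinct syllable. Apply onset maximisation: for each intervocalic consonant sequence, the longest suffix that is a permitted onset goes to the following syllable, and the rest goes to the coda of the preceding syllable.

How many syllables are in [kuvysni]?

Vowels present: u, y, i; each is a nucleus, giving 3 syllables.

3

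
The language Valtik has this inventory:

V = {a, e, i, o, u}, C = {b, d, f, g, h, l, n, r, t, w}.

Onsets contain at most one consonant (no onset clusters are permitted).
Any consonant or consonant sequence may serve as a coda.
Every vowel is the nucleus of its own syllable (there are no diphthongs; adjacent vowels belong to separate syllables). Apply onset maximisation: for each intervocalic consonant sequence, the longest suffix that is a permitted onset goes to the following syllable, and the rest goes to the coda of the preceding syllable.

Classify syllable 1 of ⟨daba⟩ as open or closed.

open

The vowels are a, a — 2 nuclei, so 2 syllables.
Between /a/ (V1) and /a/ (V2): just /b/ — single C goes to the following onset.
Syllabification: da.ba.
Syllable 1 is /da/; it ends in its nucleus with no coda, so it is open.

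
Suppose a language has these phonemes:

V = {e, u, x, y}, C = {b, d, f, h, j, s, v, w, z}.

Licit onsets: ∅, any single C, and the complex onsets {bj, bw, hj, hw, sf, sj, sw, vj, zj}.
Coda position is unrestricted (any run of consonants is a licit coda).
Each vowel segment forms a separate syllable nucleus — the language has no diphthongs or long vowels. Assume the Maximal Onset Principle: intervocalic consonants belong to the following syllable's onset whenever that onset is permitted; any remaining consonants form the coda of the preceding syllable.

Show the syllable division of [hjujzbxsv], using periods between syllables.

Nuclei (vowels): u, x → 2 syllables.
Between /u/ (V1) and /x/ (V2): /jzb/ splits as /jz/ + /b/ (/b/ is the longest suffix that is a licit onset).

hjujz.bxsv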